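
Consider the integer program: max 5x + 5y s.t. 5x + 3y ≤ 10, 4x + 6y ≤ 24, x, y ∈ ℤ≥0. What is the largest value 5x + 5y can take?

Relaxing integrality, the LP optimum is 16.67 at (x,y) = (0, 3.33), which is not an integer point.
(x,y)=(0,3): 5·0+3·3=9≤10, 4·0+6·3=18≤24, objective 15.
(x,y)=(0,2): 5·0+3·2=6≤10, 4·0+6·2=12≤24, objective 10.
The best lattice point is (0,3), giving 15.

15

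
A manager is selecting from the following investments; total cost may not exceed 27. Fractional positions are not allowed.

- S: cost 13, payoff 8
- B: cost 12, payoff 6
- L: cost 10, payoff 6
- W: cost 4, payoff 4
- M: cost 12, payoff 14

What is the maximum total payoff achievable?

24

L + M: cost 10 + 12 = 22 ≤ 27, payoff 6 + 14 = 20.
S + M: cost 13 + 12 = 25 ≤ 27, payoff 8 + 14 = 22.
L + W + M: cost 10 + 4 + 12 = 26 ≤ 27, payoff 6 + 4 + 14 = 24.
Best is L, W, and M with total payoff 24.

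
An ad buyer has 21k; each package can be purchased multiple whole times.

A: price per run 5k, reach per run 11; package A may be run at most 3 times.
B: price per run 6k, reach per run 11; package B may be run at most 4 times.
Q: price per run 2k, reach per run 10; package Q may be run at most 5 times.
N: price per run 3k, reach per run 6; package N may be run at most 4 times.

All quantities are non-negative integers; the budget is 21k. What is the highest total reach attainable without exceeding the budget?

This is a bounded integer knapsack.
Take 1×A, 5×Q, and 2×N: price 21 ≤ 21, reach 1·11 + 5·10 + 2·6 = 73.
Q has the best ratio (10/2) and is taken to its limit of 5; remaining capacity is filled optimally with the others.

73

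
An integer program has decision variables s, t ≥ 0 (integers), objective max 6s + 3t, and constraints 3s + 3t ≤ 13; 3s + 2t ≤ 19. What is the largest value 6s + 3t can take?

The continuous relaxation peaks at (4.33, 0) with value 26.00; rounding to a feasible lattice point costs some objective.
(s,t)=(4,0): 3·4+3·0=12≤13, 3·4+2·0=12≤19, objective 24.
(s,t)=(3,1): 3·3+3·1=12≤13, 3·3+2·1=11≤19, objective 21.
Maximum is 24 at (s,t)=(4,0).

24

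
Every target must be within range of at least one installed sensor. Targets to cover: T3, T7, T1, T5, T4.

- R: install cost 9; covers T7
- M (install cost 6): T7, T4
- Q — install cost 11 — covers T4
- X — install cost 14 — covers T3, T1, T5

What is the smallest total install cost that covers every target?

20

Choose M and X: together they cover T3, T7, T1, T5, T4 — every target.
Total install cost: 6 + 14 = 20.
No cover costs less than 20.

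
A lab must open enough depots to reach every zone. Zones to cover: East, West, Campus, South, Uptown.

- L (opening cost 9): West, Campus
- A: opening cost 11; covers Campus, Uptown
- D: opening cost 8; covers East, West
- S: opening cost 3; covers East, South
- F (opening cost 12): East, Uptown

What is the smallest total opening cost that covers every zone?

22

This is a weighted set-cover instance.
Choose A, D, and S: together they cover East, West, Campus, South, Uptown — every zone.
Total opening cost: 11 + 8 + 3 = 22.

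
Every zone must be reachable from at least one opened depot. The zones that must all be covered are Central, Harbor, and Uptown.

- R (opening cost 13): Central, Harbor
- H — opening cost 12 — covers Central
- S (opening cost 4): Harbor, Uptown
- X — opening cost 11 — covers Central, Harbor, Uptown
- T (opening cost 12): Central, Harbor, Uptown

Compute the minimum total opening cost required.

This is a weighted set-cover instance.
The greedy cost-per-new-zone heuristic would pick S and X for 15, but a cheaper cover exists.
X alone covers Central, Harbor, Uptown — every zone.
Total opening cost: 11.
No cover costs less than 11.

11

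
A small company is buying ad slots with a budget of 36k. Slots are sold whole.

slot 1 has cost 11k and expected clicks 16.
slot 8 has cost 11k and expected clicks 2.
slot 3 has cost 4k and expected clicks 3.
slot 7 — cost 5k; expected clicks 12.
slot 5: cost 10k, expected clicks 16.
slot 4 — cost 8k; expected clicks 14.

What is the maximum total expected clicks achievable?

This is a 0-1 knapsack instance.
slot 1 + slot 3 + slot 7 + slot 5: cost 11 + 4 + 5 + 10 = 30 ≤ 36, expected clicks 16 + 3 + 12 + 16 = 47.
slot 1 + slot 3 + slot 5 + slot 4: cost 11 + 4 + 10 + 8 = 33 ≤ 36, expected clicks 16 + 3 + 16 + 14 = 49.
slot 1 + slot 7 + slot 5 + slot 4: cost 11 + 5 + 10 + 8 = 34 ≤ 36, expected clicks 16 + 12 + 16 + 14 = 58.
Best is slot 1, slot 7, slot 5, and slot 4 with total expected clicks 58.

58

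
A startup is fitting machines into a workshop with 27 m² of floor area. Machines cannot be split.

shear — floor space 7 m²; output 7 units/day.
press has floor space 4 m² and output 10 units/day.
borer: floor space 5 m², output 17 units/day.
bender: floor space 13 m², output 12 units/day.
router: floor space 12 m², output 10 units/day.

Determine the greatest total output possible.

39

shear + borer + bender: floor space 7 + 5 + 13 = 25 ≤ 27, output 7 + 17 + 12 = 36.
press + borer + router: floor space 4 + 5 + 12 = 21 ≤ 27, output 10 + 17 + 10 = 37.
press + borer + bender: floor space 4 + 5 + 13 = 22 ≤ 27, output 10 + 17 + 12 = 39.
Best is press, borer, and bender with total output 39.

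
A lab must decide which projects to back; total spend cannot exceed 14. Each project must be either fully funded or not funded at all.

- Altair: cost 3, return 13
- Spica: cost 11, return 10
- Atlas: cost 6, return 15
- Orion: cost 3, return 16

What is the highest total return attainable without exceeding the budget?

This is an integer program with binary decision variables.
Take Altair, Atlas, and Orion: cost 3 + 6 + 3 = 12 ≤ 14, return 13 + 15 + 16 = 44.
No other feasible combination does better.

44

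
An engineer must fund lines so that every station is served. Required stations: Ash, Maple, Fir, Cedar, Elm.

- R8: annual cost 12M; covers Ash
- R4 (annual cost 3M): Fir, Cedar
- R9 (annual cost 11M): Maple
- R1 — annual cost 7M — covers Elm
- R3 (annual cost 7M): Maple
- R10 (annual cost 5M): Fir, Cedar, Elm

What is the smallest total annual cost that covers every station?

24

The greedy cost-per-new-station heuristic would pick R4, R10, R3, and R8 for 27, but a cheaper cover exists.
Choose R8, R3, and R10: together they cover Ash, Maple, Fir, Cedar, Elm — every station.
Total annual cost: 12 + 7 + 5 = 24.
No cover costs less than 24.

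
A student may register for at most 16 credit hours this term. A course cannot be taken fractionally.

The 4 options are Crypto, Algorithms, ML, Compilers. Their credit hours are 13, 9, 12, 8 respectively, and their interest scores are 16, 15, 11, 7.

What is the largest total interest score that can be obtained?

Take Crypto: credit hours 13 ≤ 16, interest score 16.
No other feasible combination does better.

16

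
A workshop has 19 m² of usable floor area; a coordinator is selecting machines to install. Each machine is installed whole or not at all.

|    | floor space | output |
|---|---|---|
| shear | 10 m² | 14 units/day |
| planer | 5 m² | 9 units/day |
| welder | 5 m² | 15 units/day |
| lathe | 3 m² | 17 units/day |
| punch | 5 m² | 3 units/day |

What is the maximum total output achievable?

Take shear, welder, and lathe: floor space 10 + 5 + 3 = 18 ≤ 19, output 14 + 15 + 17 = 46.
No other feasible combination does better.

46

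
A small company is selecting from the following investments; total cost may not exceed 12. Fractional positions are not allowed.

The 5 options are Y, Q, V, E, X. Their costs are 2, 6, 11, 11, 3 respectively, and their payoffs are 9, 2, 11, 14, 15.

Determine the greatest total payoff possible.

Allowing fractional choices, the relaxed optimum would be about 32.9, but investments are indivisible.
Y + Q + X: cost 2 + 6 + 3 = 11 ≤ 12, payoff 9 + 2 + 15 = 26.
Y + X: cost 2 + 3 = 5 ≤ 12, payoff 9 + 15 = 24.
Q + X: cost 6 + 3 = 9 ≤ 12, payoff 2 + 15 = 17.
Best is Y, Q, and X with total payoff 26.

26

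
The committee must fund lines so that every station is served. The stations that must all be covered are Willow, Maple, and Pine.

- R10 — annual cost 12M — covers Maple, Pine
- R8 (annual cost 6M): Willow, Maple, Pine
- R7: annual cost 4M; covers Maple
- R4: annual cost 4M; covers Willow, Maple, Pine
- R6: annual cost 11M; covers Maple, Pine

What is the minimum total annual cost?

This is a weighted set-cover instance.
R4 alone covers Willow, Maple, Pine — every station.
Total annual cost: 4.
No cover costs less than 4.

4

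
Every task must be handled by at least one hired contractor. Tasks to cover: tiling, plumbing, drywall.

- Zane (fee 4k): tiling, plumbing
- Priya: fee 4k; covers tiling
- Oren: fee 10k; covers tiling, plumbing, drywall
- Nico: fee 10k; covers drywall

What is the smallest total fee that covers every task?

10

The greedy cost-per-new-task heuristic would pick Zane and Oren for 14, but a cheaper cover exists.
Oren alone covers tiling, plumbing, drywall — every task.
Total fee: 10.
No cover costs less than 10.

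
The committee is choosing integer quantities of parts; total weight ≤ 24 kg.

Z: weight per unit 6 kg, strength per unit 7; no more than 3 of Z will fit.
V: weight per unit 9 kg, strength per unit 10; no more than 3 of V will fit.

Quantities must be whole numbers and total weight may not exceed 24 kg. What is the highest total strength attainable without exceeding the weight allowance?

Z has the best ratio (7/6); taking only Z gives at most 3×7 = 21 (stopped by the supply cap of 3).
Mixing does better — 1×Z and 2×V: weight 24 ≤ 24, strength 1·7 + 2·10 = 27.

27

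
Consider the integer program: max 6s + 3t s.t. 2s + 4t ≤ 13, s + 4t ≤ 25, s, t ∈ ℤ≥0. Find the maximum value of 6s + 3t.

The continuous relaxation peaks at (6.5, 0) with value 39.00; rounding to a feasible lattice point costs some objective.
(s,t)=(6,0) is feasible, giving 36.
(s,t)=(5,0) is feasible, giving 30.
No feasible integer point exceeds 36.

36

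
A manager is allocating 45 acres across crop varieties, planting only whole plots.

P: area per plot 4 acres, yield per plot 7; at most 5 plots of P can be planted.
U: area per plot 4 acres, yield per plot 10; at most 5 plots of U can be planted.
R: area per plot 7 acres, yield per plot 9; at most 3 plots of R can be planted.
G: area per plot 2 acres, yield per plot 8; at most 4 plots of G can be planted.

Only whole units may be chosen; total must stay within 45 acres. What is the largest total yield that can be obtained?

G has the best ratio (8/2); taking only G gives at most 4×8 = 32 (stopped by the supply cap of 4).
Mixing does better — 4×P, 5×U, and 4×G: area 44 ≤ 45, yield 4·7 + 5·10 + 4·8 = 110.

110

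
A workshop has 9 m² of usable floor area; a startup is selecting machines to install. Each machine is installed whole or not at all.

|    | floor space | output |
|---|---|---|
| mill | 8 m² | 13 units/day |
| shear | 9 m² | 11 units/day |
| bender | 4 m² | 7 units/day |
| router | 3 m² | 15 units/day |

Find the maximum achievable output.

22

This is a 0-1 knapsack instance.
Take bender and router: floor space 4 + 3 = 7 ≤ 9, output 7 + 15 = 22.
No other feasible combination does better.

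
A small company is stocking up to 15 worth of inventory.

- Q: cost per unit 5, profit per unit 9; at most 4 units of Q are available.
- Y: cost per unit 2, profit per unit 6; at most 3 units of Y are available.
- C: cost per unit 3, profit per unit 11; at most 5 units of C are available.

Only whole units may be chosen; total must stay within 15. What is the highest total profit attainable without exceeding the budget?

55

C has the best ratio (11/3); taking only C gives at most 5×11 = 55 (stopped by the cost limit).
Optimal: 5×C: cost 15 ≤ 15, profit 5·11 = 55.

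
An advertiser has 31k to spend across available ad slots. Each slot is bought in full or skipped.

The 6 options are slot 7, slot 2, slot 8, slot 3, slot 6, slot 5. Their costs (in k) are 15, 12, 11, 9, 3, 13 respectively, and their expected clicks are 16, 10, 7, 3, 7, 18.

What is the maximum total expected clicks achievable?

41

slot 2 + slot 6 + slot 5: cost 12 + 3 + 13 = 28 ≤ 31, expected clicks 10 + 7 + 18 = 35.
slot 7 + slot 5: cost 15 + 13 = 28 ≤ 31, expected clicks 16 + 18 = 34.
slot 7 + slot 6 + slot 5: cost 15 + 3 + 13 = 31 ≤ 31, expected clicks 16 + 7 + 18 = 41.
Best is slot 7, slot 6, and slot 5 with total expected clicks 41.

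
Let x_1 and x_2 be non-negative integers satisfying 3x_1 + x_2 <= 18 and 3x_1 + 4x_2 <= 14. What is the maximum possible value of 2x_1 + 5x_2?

Relaxing integrality, the LP optimum is 17.50 at (x_1,x_2) = (0, 3.5), which is not an integer point.
(x_1,x_2)=(0,3): 3·0+1·3=3≤18, 3·0+4·3=12≤14, objective 15.
(x_1,x_2)=(1,2): 3·1+1·2=5≤18, 3·1+4·2=11≤14, objective 12.
(x_1,x_2)=(0,2): 3·0+1·2=2≤18, 3·0+4·2=8≤14, objective 10.
The best lattice point is (0,3), giving 15.

15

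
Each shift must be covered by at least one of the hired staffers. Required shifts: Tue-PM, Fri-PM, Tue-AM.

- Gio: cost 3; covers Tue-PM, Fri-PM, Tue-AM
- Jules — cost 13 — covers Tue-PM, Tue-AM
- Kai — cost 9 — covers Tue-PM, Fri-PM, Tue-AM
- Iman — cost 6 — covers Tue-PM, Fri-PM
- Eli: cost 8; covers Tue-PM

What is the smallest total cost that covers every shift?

Gio alone covers Tue-PM, Fri-PM, Tue-AM — every shift.
Total cost: 3.
No cover costs less than 3.

3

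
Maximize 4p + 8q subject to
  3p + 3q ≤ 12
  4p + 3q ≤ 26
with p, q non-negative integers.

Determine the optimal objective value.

(p,q)=(0,4): 3·0+3·4=12≤12, 4·0+3·4=12≤26, objective 32.
(p,q)=(1,3): 3·1+3·3=12≤12, 4·1+3·3=13≤26, objective 28.
Maximum is 32 at (p,q)=(0,4).

32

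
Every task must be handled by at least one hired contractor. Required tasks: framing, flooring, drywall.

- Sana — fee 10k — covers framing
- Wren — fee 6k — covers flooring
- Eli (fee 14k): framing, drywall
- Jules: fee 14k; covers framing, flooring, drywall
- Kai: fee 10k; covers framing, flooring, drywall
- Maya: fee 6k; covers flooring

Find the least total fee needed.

10

This is a weighted set-cover instance.
Kai alone covers framing, flooring, drywall — every task.
Total fee: 10.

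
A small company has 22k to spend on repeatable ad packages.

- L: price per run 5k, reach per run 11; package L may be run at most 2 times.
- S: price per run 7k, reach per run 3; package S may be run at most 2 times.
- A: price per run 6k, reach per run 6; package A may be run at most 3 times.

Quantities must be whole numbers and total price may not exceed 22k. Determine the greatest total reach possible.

L has the best ratio (11/5); taking only L gives at most 2×11 = 22 (stopped by the supply cap of 2).
Mixing does better — 2×L and 2×A: price 22 ≤ 22, reach 2·11 + 2·6 = 34.

34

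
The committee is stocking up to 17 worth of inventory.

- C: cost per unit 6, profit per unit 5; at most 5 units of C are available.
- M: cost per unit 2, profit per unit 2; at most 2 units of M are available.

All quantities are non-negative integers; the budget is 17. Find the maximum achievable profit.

M has the best ratio (2/2); taking only M gives at most 2×2 = 4 (stopped by the supply cap of 2).
Mixing does better — 2×C and 2×M: cost 16 ≤ 17, profit 2·5 + 2·2 = 14.

14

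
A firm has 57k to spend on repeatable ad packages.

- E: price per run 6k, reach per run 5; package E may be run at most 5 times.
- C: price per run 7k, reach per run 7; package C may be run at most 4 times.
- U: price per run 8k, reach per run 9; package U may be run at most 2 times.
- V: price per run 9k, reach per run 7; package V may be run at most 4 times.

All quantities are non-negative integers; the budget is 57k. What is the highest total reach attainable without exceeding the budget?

2×E, 4×C, and 2×U: price 56 ≤ 57, reach 2·5 + 4·7 + 2·9 = 56.
2×E, 4×C, 1×U, and 1×V: price 57 ≤ 57, reach 2·5 + 4·7 + 1·9 + 1·7 = 54.
Best is 56.

56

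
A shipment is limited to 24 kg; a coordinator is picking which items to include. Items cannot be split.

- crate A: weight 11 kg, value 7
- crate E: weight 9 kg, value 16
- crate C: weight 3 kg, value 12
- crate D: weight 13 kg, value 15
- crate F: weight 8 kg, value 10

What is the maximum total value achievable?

Allowing fractional choices, the relaxed optimum would be about 42.6, but items are indivisible.
crate A + crate E + crate C: weight 11 + 9 + 3 = 23 ≤ 24, value 7 + 16 + 12 = 35.
crate E + crate C + crate F: weight 9 + 3 + 8 = 20 ≤ 24, value 16 + 12 + 10 = 38.
crate C + crate D + crate F: weight 3 + 13 + 8 = 24 ≤ 24, value 12 + 15 + 10 = 37.
Best is crate E, crate C, and crate F with total value 38.

38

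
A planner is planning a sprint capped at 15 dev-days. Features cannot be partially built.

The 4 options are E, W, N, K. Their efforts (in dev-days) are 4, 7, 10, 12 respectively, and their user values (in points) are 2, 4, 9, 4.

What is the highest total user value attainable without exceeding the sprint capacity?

11

Take E and N: effort 4 + 10 = 14 ≤ 15, user value 2 + 9 = 11.
No other feasible combination does better.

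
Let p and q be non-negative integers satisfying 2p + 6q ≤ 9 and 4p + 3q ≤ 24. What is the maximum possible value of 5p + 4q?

Relaxing integrality, the LP optimum is 22.50 at (p,q) = (4.5, 0), which is not an integer point.
(p,q)=(4,0) is feasible, giving 20.
(p,q)=(3,0) is feasible, giving 15.
Maximum is 20 at (p,q)=(4,0).

20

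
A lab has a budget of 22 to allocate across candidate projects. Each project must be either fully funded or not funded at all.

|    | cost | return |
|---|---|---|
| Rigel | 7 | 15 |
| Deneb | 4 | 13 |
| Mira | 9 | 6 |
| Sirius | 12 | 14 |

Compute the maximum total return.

Treat it as a binary knapsack problem.
Allowing fractional choices, the relaxed optimum would be about 40.8, but projects are indivisible.
Rigel + Deneb + Mira: cost 7 + 4 + 9 = 20 ≤ 22, return 15 + 13 + 6 = 34.
Rigel + Sirius: cost 7 + 12 = 19 ≤ 22, return 15 + 14 = 29.
Best is Rigel, Deneb, and Mira with total return 34.

34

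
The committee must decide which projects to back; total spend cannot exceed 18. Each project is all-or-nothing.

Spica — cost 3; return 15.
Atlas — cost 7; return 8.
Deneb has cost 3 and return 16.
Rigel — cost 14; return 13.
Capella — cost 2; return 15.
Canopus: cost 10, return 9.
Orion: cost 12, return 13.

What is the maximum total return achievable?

55

Allowing fractional choices, the relaxed optimum would be about 57.2, but projects are indivisible.
Spica + Atlas + Deneb + Capella: cost 3 + 7 + 3 + 2 = 15 ≤ 18, return 15 + 8 + 16 + 15 = 54.
Spica + Deneb + Capella + Canopus: cost 3 + 3 + 2 + 10 = 18 ≤ 18, return 15 + 16 + 15 + 9 = 55.
Best is Spica, Deneb, Capella, and Canopus with total return 55.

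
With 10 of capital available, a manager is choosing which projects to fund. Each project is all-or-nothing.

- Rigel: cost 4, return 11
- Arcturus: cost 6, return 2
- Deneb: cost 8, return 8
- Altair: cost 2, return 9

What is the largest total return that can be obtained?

20

Allowing fractional choices, the relaxed optimum would be about 24.0, but projects are indivisible.
Rigel + Altair: cost 4 + 2 = 6 ≤ 10, return 11 + 9 = 20.
Rigel + Arcturus: cost 4 + 6 = 10 ≤ 10, return 11 + 2 = 13.
Deneb + Altair: cost 8 + 2 = 10 ≤ 10, return 8 + 9 = 17.
Best is Rigel and Altair with total return 20.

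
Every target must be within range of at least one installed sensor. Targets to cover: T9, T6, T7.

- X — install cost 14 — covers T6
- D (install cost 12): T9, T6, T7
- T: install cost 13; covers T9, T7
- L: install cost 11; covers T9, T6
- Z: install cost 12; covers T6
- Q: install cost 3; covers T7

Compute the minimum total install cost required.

The greedy cost-per-new-target heuristic would pick Q and L for 14, but a cheaper cover exists.
D alone covers T9, T6, T7 — every target.
Total install cost: 12.
No cover costs less than 12.

12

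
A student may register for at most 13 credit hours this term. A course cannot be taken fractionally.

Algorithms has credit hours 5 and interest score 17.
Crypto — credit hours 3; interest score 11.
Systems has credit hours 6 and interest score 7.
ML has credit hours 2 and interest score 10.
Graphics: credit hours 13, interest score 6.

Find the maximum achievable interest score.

38

Algorithms + Systems + ML: credit hours 5 + 6 + 2 = 13 ≤ 13, interest score 17 + 7 + 10 = 34.
Algorithms + Crypto: credit hours 5 + 3 = 8 ≤ 13, interest score 17 + 11 = 28.
Algorithms + Crypto + ML: credit hours 5 + 3 + 2 = 10 ≤ 13, interest score 17 + 11 + 10 = 38.
Best is Algorithms, Crypto, and ML with total interest score 38.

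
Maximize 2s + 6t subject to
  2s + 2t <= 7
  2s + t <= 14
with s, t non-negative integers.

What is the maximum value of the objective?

18

The continuous relaxation peaks at (0, 3.5) with value 21.00; rounding to a feasible lattice point costs some objective.
(s,t)=(0,3): 2·0+2·3=6≤7, 2·0+1·3=3≤14, objective 18.
(s,t)=(1,2): 2·1+2·2=6≤7, 2·1+1·2=4≤14, objective 14.
(s,t)=(0,2): 2·0+2·2=4≤7, 2·0+1·2=2≤14, objective 12.
No feasible integer point exceeds 18.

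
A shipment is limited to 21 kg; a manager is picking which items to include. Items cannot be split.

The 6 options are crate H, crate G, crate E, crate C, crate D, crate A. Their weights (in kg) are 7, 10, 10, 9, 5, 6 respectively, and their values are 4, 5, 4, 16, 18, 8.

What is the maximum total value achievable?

42

This is an integer program with binary decision variables.
Allowing fractional choices, the relaxed optimum would be about 42.6, but items are indivisible.
crate C + crate D + crate A: weight 9 + 5 + 6 = 20 ≤ 21, value 16 + 18 + 8 = 42.
crate C + crate D: weight 9 + 5 = 14 ≤ 21, value 16 + 18 = 34.
crate H + crate C + crate D: weight 7 + 9 + 5 = 21 ≤ 21, value 4 + 16 + 18 = 38.
Best is crate C, crate D, and crate A with total value 42.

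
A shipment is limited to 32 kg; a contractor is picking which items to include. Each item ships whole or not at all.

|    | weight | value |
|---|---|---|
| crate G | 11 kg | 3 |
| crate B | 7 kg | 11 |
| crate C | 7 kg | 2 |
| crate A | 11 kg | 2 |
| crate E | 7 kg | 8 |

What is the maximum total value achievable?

24

This is a 0-1 knapsack instance.
crate G + crate B + crate E: weight 11 + 7 + 7 = 25 ≤ 32, value 3 + 11 + 8 = 22.
crate G + crate B + crate C + crate E: weight 11 + 7 + 7 + 7 = 32 ≤ 32, value 3 + 11 + 2 + 8 = 24.
crate B + crate C + crate A + crate E: weight 7 + 7 + 11 + 7 = 32 ≤ 32, value 11 + 2 + 2 + 8 = 23.
Best is crate G, crate B, crate C, and crate E with total value 24.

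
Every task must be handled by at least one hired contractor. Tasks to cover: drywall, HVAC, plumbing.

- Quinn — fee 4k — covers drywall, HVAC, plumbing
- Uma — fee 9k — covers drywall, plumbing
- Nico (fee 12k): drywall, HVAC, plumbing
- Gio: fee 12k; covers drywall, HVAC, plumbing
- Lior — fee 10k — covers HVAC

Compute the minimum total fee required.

Quinn alone covers drywall, HVAC, plumbing — every task.
Total fee: 4.

4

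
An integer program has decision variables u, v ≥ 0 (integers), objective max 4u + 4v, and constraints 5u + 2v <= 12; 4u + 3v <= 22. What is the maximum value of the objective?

24

(u,v)=(0,6): 5·0+2·6=12≤12, 4·0+3·6=18≤22, objective 24.
(u,v)=(0,5): 5·0+2·5=10≤12, 4·0+3·5=15≤22, objective 20.
No feasible integer point exceeds 24.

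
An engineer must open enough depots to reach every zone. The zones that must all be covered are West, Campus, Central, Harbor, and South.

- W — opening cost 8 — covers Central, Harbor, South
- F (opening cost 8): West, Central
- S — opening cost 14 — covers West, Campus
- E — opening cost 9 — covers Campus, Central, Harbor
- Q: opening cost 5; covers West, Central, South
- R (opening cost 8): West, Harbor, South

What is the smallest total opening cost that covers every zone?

14

This is a weighted set-cover instance.
Choose E and Q: together they cover West, Campus, Central, Harbor, South — every zone.
Total opening cost: 9 + 5 = 14.
No cover costs less than 14.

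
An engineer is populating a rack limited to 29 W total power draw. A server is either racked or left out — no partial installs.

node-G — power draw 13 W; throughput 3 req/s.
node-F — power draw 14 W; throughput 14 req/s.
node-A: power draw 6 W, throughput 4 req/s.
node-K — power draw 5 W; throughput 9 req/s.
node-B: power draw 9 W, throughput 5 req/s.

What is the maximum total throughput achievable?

28

Allowing fractional choices, the relaxed optimum would be about 29.2, but servers are indivisible.
node-F + node-K: power draw 14 + 5 = 19 ≤ 29, throughput 14 + 9 = 23.
node-F + node-K + node-B: power draw 14 + 5 + 9 = 28 ≤ 29, throughput 14 + 9 + 5 = 28.
node-F + node-A + node-K: power draw 14 + 6 + 5 = 25 ≤ 29, throughput 14 + 4 + 9 = 27.
Best is node-F, node-K, and node-B with total throughput 28.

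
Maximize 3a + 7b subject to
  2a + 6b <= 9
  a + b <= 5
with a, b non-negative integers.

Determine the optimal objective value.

12

The continuous relaxation peaks at (4.5, 0) with value 13.50; rounding to a feasible lattice point costs some objective.
(a,b)=(4,0): 2·4+6·0=8≤9, 1·4+1·0=4≤5, objective 12.
(a,b)=(3,0): 2·3+6·0=6≤9, 1·3+1·0=3≤5, objective 9.
The best lattice point is (4,0), giving 12.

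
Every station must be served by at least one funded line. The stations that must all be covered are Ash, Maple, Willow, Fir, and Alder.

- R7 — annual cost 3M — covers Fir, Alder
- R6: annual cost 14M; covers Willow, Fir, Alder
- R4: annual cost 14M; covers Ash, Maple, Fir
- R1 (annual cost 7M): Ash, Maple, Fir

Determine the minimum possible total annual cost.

The greedy cost-per-new-station heuristic would pick R7, R1, and R6 for 24, but a cheaper cover exists.
Choose R6 and R1: together they cover Ash, Maple, Willow, Fir, Alder — every station.
Total annual cost: 14 + 7 = 21.
No cover costs less than 21.

21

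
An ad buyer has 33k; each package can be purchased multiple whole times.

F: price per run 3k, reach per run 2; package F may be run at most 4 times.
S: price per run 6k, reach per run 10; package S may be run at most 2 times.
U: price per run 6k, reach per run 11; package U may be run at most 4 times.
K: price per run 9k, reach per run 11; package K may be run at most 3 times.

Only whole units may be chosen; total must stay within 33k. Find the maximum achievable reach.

This is a bounded integer knapsack.
Take 1×F, 1×S, and 4×U: price 33 ≤ 33, reach 1·2 + 1·10 + 4·11 = 56.
U has the best ratio (11/6) and is taken to its limit of 4; remaining capacity is filled optimally with the others.

56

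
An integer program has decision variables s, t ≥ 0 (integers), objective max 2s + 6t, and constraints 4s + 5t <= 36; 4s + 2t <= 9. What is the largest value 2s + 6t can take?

Relaxing integrality, the LP optimum is 27.00 at (s,t) = (0, 4.5), which is not an integer point.
(s,t)=(0,4) is feasible, giving 24.
(s,t)=(0,3) is feasible, giving 18.
Maximum is 24 at (s,t)=(0,4).

24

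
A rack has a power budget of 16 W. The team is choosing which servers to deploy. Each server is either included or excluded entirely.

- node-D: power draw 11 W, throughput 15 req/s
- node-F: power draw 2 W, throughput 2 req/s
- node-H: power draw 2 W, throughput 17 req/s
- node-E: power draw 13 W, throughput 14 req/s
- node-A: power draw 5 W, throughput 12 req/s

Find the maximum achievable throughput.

34

Allowing fractional choices, the relaxed optimum would be about 41.3, but servers are indivisible.
node-D + node-F + node-H: power draw 11 + 2 + 2 = 15 ≤ 16, throughput 15 + 2 + 17 = 34.
node-F + node-H + node-A: power draw 2 + 2 + 5 = 9 ≤ 16, throughput 2 + 17 + 12 = 31.
node-D + node-H: power draw 11 + 2 = 13 ≤ 16, throughput 15 + 17 = 32.
Best is node-D, node-F, and node-H with total throughput 34.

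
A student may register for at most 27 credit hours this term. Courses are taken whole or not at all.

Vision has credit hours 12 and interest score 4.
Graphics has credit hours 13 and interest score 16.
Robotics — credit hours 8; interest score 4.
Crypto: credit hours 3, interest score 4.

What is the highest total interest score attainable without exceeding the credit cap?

This is an integer program with binary decision variables.
Allowing fractional choices, the relaxed optimum would be about 25.0, but courses are indivisible.
Graphics + Robotics: credit hours 13 + 8 = 21 ≤ 27, interest score 16 + 4 = 20.
Graphics + Crypto: credit hours 13 + 3 = 16 ≤ 27, interest score 16 + 4 = 20.
Graphics + Robotics + Crypto: credit hours 13 + 8 + 3 = 24 ≤ 27, interest score 16 + 4 + 4 = 24.
Best is Graphics, Robotics, and Crypto with total interest score 24.

24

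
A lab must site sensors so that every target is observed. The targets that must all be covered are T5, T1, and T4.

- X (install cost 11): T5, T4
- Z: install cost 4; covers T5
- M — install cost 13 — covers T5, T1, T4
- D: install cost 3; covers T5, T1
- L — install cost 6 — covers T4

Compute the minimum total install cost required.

Choose D and L: together they cover T5, T1, T4 — every target.
Total install cost: 3 + 6 = 9.
No cover costs less than 9.

9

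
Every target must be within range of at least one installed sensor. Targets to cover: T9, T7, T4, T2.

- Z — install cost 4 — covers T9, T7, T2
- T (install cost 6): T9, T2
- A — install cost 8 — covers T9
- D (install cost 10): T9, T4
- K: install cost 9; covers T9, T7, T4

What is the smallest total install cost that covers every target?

This is an integer covering problem.
Choose Z and K: together they cover T9, T7, T4, T2 — every target.
Total install cost: 4 + 9 = 13.

13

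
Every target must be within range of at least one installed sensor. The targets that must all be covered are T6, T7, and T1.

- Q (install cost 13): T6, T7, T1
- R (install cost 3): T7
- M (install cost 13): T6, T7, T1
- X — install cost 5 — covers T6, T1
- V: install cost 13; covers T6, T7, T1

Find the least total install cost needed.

Choose R and X: together they cover T6, T7, T1 — every target.
Total install cost: 3 + 5 = 8.

8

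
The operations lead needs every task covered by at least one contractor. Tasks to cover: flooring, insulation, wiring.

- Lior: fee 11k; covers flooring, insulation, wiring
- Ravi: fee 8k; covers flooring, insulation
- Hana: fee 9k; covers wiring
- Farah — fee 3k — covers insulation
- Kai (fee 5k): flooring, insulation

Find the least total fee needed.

11

The greedy cost-per-new-task heuristic would pick Kai and Hana for 14, but a cheaper cover exists.
Lior alone covers flooring, insulation, wiring — every task.
Total fee: 11.
No cover costs less than 11.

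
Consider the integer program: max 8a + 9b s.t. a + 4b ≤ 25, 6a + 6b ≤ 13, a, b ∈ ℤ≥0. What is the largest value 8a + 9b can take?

(a,b)=(0,2) is feasible, giving 18.
(a,b)=(1,1) is feasible, giving 17.
(a,b)=(0,1) is feasible, giving 9.
The best lattice point is (0,2), giving 18.

18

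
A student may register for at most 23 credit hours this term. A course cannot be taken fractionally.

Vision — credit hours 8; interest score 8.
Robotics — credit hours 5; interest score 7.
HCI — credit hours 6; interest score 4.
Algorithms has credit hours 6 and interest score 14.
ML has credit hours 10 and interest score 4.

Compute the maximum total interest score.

Treat it as a binary knapsack problem.
Allowing fractional choices, the relaxed optimum would be about 31.7, but courses are indivisible.
Vision + Robotics + Algorithms: credit hours 8 + 5 + 6 = 19 ≤ 23, interest score 8 + 7 + 14 = 29.
Vision + HCI + Algorithms: credit hours 8 + 6 + 6 = 20 ≤ 23, interest score 8 + 4 + 14 = 26.
Best is Vision, Robotics, and Algorithms with total interest score 29.

29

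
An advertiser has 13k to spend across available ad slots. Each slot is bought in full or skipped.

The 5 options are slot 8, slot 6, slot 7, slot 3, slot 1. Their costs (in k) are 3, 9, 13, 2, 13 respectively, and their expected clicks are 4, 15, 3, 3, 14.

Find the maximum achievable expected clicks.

19

Allowing fractional choices, the relaxed optimum would be about 20.7, but ad slots are indivisible.
slot 6: cost 9 ≤ 13, expected clicks 15.
slot 8 + slot 6: cost 3 + 9 = 12 ≤ 13, expected clicks 4 + 15 = 19.
slot 6 + slot 3: cost 9 + 2 = 11 ≤ 13, expected clicks 15 + 3 = 18.
Best is slot 8 and slot 6 with total expected clicks 19.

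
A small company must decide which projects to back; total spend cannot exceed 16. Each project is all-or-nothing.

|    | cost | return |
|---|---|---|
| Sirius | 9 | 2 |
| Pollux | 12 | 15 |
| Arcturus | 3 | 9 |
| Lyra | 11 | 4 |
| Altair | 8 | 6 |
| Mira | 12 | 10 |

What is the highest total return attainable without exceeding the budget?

24

This is a 0-1 knapsack instance.
Allowing fractional choices, the relaxed optimum would be about 24.8, but projects are indivisible.
Pollux + Arcturus: cost 12 + 3 = 15 ≤ 16, return 15 + 9 = 24.
Arcturus + Mira: cost 3 + 12 = 15 ≤ 16, return 9 + 10 = 19.
Best is Pollux and Arcturus with total return 24.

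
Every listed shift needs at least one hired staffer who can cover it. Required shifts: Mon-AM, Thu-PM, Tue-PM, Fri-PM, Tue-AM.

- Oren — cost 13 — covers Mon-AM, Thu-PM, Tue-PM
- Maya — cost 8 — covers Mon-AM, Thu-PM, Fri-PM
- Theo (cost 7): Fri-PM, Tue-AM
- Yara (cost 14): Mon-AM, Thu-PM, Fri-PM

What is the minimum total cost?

The greedy cost-per-new-shift heuristic would pick Maya, Theo, and Oren for 28, but a cheaper cover exists.
Choose Oren and Theo: together they cover Mon-AM, Thu-PM, Tue-PM, Fri-PM, Tue-AM — every shift.
Total cost: 13 + 7 = 20.
No cover costs less than 20.

20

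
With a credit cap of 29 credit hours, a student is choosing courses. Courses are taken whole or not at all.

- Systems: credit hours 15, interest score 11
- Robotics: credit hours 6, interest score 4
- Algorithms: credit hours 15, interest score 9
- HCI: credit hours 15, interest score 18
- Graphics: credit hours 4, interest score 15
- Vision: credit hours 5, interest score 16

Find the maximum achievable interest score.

Allowing fractional choices, the relaxed optimum would be about 52.7, but courses are indivisible.
Systems + Graphics + Vision: credit hours 15 + 4 + 5 = 24 ≤ 29, interest score 11 + 15 + 16 = 42.
Algorithms + Graphics + Vision: credit hours 15 + 4 + 5 = 24 ≤ 29, interest score 9 + 15 + 16 = 40.
HCI + Graphics + Vision: credit hours 15 + 4 + 5 = 24 ≤ 29, interest score 18 + 15 + 16 = 49.
Best is HCI, Graphics, and Vision with total interest score 49.

49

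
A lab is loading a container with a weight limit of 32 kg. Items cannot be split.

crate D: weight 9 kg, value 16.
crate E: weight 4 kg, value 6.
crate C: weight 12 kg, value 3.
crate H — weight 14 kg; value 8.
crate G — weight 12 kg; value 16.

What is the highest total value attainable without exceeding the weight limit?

38

crate D + crate G: weight 9 + 12 = 21 ≤ 32, value 16 + 16 = 32.
crate D + crate E + crate H: weight 9 + 4 + 14 = 27 ≤ 32, value 16 + 6 + 8 = 30.
crate D + crate E + crate G: weight 9 + 4 + 12 = 25 ≤ 32, value 16 + 6 + 16 = 38.
Best is crate D, crate E, and crate G with total value 38.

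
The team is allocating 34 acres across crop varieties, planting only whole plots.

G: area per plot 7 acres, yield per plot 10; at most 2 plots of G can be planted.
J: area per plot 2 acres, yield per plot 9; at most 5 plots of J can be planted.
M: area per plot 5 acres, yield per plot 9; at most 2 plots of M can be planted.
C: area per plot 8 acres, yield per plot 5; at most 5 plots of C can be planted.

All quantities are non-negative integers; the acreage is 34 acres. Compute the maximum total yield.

This is a bounded integer knapsack.
2×G, 4×J, and 2×M: area 32 ≤ 34, yield 2·10 + 4·9 + 2·9 = 74.
2×G, 5×J, and 2×M: area 34 ≤ 34, yield 2·10 + 5·9 + 2·9 = 83.
Best is 83.

83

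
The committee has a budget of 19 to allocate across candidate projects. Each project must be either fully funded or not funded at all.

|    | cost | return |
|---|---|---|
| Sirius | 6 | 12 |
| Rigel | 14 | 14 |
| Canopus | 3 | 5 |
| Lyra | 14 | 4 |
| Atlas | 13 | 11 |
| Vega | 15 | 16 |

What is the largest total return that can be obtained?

23

Take Sirius and Atlas: cost 6 + 13 = 19 ≤ 19, return 12 + 11 = 23.
No other feasible combination does better.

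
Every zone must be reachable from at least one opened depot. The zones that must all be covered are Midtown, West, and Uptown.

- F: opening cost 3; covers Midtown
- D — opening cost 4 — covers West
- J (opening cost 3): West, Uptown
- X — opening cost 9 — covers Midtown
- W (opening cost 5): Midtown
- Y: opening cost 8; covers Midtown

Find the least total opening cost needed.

Choose F and J: together they cover Midtown, West, Uptown — every zone.
Total opening cost: 3 + 3 = 6.

6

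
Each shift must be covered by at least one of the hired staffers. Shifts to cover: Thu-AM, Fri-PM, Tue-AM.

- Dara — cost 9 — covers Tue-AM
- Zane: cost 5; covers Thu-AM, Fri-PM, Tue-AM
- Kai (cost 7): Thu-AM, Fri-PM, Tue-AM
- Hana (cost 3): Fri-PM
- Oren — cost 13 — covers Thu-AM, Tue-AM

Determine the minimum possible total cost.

Zane alone covers Thu-AM, Fri-PM, Tue-AM — every shift.
Total cost: 5.
No cover costs less than 5.

5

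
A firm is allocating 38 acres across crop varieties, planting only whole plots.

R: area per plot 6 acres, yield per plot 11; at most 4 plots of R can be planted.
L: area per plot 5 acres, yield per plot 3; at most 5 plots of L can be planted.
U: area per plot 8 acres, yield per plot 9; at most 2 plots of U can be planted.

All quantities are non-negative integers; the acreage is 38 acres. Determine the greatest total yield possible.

56

This is a bounded integer knapsack.
R has the best ratio (11/6); taking only R gives at most 4×11 = 44 (stopped by the supply cap of 4).
Mixing does better — 4×R, 1×L, and 1×U: area 37 ≤ 38, yield 4·11 + 1·3 + 1·9 = 56.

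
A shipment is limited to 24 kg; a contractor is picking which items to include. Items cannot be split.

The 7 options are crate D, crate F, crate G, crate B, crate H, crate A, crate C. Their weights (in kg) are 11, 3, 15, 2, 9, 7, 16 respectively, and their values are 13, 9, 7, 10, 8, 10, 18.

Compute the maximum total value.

crate F + crate B + crate C: weight 3 + 2 + 16 = 21 ≤ 24, value 9 + 10 + 18 = 37.
crate F + crate B + crate H + crate A: weight 3 + 2 + 9 + 7 = 21 ≤ 24, value 9 + 10 + 8 + 10 = 37.
crate D + crate F + crate B + crate A: weight 11 + 3 + 2 + 7 = 23 ≤ 24, value 13 + 9 + 10 + 10 = 42.
Best is crate D, crate F, crate B, and crate A with total value 42.

42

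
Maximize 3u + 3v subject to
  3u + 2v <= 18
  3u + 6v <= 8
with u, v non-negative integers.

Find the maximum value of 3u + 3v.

The continuous relaxation peaks at (2.67, 0) with value 8.00; rounding to a feasible lattice point costs some objective.
(u,v)=(2,0) is feasible, giving 6.
(u,v)=(1,0) is feasible, giving 3.
No feasible integer point exceeds 6.

6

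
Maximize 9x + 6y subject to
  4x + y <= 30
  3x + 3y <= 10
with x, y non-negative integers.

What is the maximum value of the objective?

Relaxing integrality, the LP optimum is 30.00 at (x,y) = (3.33, 0), which is not an integer point.
(x,y)=(3,0): 4·3+1·0=12≤30, 3·3+3·0=9≤10, objective 27.
(x,y)=(2,1): 4·2+1·1=9≤30, 3·2+3·1=9≤10, objective 24.
(x,y)=(2,0): 4·2+1·0=8≤30, 3·2+3·0=6≤10, objective 18.
The best lattice point is (3,0), giving 27.

27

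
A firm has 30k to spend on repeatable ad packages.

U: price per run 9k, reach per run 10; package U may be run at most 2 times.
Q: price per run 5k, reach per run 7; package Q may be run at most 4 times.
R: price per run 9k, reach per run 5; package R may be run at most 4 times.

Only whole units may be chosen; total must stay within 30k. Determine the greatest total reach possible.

This is a bounded integer knapsack.
Q has the best ratio (7/5); taking only Q gives at most 4×7 = 28 (stopped by the supply cap of 4).
Mixing does better — 1×U and 4×Q: price 29 ≤ 30, reach 1·10 + 4·7 = 38.

38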